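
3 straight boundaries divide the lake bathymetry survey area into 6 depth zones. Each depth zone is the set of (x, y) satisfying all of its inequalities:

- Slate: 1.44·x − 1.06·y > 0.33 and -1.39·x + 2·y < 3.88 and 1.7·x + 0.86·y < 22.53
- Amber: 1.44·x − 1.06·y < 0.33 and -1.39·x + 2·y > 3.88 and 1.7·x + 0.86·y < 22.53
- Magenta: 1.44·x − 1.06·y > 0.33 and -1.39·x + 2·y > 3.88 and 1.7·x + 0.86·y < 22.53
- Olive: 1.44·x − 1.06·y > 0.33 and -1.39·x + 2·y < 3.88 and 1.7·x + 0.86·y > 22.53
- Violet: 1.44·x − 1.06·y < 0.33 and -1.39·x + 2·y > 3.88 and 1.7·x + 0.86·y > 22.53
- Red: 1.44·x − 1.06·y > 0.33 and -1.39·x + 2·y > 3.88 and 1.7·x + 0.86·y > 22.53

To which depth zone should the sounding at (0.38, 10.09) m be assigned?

1.44·0.38 − 1.06·10.09 = -10.148, which is < 0.33
-1.39·0.38 + 2·10.09 = 19.652, which is > 3.88
1.7·0.38 + 0.86·10.09 = 9.323, which is < 22.53
This sign pattern matches Amber.

Amber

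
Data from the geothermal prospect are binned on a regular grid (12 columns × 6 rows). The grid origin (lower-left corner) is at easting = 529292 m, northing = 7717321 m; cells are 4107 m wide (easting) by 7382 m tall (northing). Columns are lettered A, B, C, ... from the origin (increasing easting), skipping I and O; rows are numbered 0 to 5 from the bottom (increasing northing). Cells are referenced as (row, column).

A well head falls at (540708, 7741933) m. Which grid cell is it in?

Column index: ⌊(540708 − 529292) / 4107⌋ = ⌊2.780⌋ = 2 → column C
Row offset from origin: ⌊(7741933 − 7717321) / 7382⌋ = ⌊3.334⌋ = 3 → row 3

(3, C)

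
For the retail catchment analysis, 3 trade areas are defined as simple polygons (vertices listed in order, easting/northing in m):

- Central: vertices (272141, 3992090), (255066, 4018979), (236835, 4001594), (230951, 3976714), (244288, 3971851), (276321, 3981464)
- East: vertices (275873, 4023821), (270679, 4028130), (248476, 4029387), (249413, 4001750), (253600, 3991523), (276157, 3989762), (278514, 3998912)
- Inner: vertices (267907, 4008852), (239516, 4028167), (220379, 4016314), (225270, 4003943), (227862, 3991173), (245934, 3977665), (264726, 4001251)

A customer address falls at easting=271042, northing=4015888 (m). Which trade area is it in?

Cast a ray rightward from (271042, 4015888). For each polygon, the edges (by vertex number in listed order) whose endpoints lie on opposite sides of northing = 4015888, where each meets that height, and whether that is right or left of the point:
Central: 1–2 at easting≈257028.8 (left), 2–3 at easting≈251824.6 (left) → 0 crossings.
East: 3–4 at easting≈248933.7 (left), 7–1 at easting≈276714.1 (right) → 1 crossing.
Inner: 1–2 at easting≈257564.8 (left), 3–4 at easting≈220547.4 (left) → 0 crossings.
Only East has an odd count, so the point is inside East.

East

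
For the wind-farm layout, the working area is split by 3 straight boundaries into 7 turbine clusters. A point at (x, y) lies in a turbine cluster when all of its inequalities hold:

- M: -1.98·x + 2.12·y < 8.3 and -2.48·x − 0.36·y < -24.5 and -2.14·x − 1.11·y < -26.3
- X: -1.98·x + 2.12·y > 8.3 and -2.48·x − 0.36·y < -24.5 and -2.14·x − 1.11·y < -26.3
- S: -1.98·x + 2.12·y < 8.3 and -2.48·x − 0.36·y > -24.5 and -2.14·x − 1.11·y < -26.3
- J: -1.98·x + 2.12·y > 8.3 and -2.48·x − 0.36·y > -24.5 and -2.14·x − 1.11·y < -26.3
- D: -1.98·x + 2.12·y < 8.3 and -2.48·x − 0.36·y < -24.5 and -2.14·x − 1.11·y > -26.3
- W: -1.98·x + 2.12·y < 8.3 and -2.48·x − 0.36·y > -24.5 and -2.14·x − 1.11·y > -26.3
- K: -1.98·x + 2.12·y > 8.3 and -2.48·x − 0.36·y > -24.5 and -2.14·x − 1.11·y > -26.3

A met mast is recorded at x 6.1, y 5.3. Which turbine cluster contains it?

W

-1.98·6.1 + 2.12·5.3 = -0.842, which is < 8.3
-2.48·6.1 − 0.36·5.3 = -17.036, which is > -24.5
-2.14·6.1 − 1.11·5.3 = -18.937, which is > -26.3
This sign pattern matches W.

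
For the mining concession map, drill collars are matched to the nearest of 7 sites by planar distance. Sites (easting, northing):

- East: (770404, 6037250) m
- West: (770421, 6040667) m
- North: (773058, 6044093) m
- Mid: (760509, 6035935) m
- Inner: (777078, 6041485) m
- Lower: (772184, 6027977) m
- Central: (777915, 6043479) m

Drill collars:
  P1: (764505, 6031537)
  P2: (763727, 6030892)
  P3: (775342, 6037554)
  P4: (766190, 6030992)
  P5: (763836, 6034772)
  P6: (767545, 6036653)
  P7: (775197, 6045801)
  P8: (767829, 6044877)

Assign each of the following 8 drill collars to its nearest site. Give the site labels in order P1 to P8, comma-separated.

Mid, Mid, Inner, Lower, Mid, East, North, West

P1 → Mid (d²=35310420.00)
P2 → Mid (d²=35787373.00)
P3 → Inner (d²=18466457.00)
P4 → Lower (d²=45018261.00)
P5 → Mid (d²=12421498.00)
P6 → East (d²=8530290.00)
P7 → North (d²=7492585.00)
P8 → West (d²=24442564.00)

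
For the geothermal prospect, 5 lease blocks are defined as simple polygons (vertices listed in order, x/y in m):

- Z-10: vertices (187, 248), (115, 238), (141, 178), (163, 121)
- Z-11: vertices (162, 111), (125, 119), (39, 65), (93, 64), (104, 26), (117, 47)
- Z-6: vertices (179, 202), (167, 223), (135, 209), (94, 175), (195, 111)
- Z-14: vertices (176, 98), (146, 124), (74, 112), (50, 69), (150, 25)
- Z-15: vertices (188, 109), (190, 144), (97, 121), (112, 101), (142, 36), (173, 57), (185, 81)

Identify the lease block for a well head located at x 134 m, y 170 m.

Z-6

Cast a ray rightward from (134, 170). For each polygon, the edges (by vertex number in listed order) whose endpoints lie on opposite sides of y = 170, where each meets that height, and whether that is right or left of the point:
Z-10: 3–4 at x≈144.1 (right), 4–1 at x≈172.3 (right) → 2 crossings.
Z-11: no edge straddles that height → 0 crossings.
Z-6: 4–5 at x≈101.9 (left), 5–1 at x≈184.6 (right) → 1 crossing.
Z-14: no edge straddles that height → 0 crossings.
Z-15: no edge straddles that height → 0 crossings.
Only Z-6 has an odd count, so the point is inside Z-6.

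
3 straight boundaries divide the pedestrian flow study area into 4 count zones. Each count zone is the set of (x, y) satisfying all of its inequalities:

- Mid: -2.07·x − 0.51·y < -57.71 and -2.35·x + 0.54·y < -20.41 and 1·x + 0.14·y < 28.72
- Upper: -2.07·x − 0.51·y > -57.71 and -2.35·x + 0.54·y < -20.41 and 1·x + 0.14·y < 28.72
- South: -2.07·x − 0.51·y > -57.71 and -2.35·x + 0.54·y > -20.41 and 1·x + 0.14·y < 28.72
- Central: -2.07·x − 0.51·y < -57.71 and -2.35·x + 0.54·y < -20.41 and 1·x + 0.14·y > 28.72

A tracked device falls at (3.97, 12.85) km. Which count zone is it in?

South

-2.07·3.97 − 0.51·12.85 = -14.771, which is > -57.71
-2.35·3.97 + 0.54·12.85 = -2.391, which is > -20.41
1·3.97 + 0.14·12.85 = 5.769, which is < 28.72
This sign pattern matches South.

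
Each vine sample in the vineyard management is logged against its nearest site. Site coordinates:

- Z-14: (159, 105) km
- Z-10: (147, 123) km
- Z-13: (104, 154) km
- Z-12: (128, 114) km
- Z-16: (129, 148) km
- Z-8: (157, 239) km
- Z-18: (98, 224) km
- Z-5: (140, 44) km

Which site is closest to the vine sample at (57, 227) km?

Squared distances to each site:
Z-14: 25288.000; Z-10: 18916.000; Z-13: 7538.000; Z-12: 17810.000; Z-16: 11425.000; Z-8: 10144.000; Z-18: 1690.000; Z-5: 40378.000.
Minimum at Z-18.

Z-18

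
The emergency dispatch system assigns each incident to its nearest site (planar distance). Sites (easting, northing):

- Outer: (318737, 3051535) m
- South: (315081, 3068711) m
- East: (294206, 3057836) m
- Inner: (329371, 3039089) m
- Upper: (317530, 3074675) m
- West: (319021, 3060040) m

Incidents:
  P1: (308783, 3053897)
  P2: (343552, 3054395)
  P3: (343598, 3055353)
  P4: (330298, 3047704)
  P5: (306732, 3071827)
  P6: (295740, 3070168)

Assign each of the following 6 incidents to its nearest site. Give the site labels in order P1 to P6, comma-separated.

P1 → Outer (d²=104661160.00)
P2 → Inner (d²=435374397.00)
P3 → Inner (d²=466925225.00)
P4 → Inner (d²=75077554.00)
P5 → South (d²=79415257.00)
P6 → East (d²=154431380.00)

Outer, Inner, Inner, Inner, South, East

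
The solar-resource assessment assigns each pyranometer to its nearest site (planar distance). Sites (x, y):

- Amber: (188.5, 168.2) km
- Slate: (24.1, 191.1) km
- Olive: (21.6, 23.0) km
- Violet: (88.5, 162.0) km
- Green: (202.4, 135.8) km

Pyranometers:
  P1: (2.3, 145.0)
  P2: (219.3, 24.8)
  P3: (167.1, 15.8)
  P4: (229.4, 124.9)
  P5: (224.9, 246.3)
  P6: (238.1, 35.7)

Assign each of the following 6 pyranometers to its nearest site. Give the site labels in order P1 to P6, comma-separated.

P1 → Slate (d²=2600.45)
P2 → Green (d²=12606.61)
P3 → Green (d²=15646.09)
P4 → Green (d²=847.81)
P5 → Amber (d²=7424.57)
P6 → Green (d²=11294.50)

Slate, Green, Green, Green, Amber, Green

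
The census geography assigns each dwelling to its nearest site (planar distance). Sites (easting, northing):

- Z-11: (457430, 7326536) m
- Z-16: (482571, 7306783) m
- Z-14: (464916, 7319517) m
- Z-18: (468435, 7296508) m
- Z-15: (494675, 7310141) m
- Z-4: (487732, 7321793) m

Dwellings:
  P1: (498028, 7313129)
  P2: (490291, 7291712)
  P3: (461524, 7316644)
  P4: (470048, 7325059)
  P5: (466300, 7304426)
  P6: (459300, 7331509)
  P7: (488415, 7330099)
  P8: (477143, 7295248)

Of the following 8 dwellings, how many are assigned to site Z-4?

1

P1 → Z-15
P2 → Z-16
P3 → Z-14
P4 → Z-14
P5 → Z-18
P6 → Z-11
P7 → Z-4
P8 → Z-18
1 of the 8 goes to Z-4.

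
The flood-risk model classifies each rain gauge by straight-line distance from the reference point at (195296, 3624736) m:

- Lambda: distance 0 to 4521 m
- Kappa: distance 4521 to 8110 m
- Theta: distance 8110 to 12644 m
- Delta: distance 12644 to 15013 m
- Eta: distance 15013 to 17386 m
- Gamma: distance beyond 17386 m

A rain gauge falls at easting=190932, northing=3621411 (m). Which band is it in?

Distance = √((190932−195296)² + (3621411−3624736)²) = √(19044496.000 + 11055625.000) = 5486.358 m.
4521 ≤ 5486.358 < 8110 → Kappa.

Kappa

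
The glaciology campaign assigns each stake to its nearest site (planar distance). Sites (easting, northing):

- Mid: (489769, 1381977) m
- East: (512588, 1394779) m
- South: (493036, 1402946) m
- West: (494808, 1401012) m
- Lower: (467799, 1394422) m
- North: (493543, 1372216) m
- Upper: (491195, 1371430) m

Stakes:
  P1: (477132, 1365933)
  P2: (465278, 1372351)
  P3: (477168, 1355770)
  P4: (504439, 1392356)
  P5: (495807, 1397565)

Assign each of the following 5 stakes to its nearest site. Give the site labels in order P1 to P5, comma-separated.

P1 → Upper (d²=227984978.00)
P2 → Lower (d²=493484482.00)
P3 → Upper (d²=441992329.00)
P4 → East (d²=72277130.00)
P5 → West (d²=12879810.00)

Upper, Lower, Upper, East, West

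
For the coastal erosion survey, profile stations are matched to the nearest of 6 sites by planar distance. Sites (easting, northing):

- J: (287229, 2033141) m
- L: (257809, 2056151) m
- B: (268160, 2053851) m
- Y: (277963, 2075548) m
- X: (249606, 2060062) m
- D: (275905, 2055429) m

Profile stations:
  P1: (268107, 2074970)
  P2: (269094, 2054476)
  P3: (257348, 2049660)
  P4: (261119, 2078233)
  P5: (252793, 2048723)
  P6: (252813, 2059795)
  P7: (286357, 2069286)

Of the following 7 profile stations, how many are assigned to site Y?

3

P1 → Y
P2 → B
P3 → L
P4 → Y
P5 → L
P6 → X
P7 → Y
3 of the 7 go to Y.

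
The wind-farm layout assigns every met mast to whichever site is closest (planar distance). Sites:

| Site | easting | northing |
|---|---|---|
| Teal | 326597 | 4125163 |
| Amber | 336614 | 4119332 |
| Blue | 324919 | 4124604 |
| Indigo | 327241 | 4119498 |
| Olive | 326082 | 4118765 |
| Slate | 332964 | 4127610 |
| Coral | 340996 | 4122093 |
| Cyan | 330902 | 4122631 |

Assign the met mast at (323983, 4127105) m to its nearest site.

Blue

Squared distances to each site:
Teal: 10604360.000; Amber: 219961690.000; Blue: 7131097.000; Indigo: 68481013.000; Olive: 73961401.000; Slate: 80913386.000; Coral: 314562313.000; Cyan: 67889237.000.
Minimum at Blue.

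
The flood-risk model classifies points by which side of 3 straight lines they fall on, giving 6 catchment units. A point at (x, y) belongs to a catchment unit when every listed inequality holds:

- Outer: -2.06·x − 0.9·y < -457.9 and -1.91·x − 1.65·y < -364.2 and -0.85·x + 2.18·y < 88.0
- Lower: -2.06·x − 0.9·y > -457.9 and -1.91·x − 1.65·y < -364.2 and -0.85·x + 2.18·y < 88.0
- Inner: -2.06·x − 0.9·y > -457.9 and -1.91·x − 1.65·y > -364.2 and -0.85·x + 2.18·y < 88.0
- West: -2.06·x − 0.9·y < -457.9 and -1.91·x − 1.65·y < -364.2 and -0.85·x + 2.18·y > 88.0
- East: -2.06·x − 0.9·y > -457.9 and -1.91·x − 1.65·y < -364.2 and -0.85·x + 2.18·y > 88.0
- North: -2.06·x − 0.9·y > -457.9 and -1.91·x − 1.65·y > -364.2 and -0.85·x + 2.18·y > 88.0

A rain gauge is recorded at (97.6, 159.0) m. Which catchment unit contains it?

East

-2.06·97.6 − 0.9·159.0 = -344.156, which is > -457.9
-1.91·97.6 − 1.65·159.0 = -448.766, which is < -364.2
-0.85·97.6 + 2.18·159.0 = 263.660, which is > 88.0
This sign pattern matches East.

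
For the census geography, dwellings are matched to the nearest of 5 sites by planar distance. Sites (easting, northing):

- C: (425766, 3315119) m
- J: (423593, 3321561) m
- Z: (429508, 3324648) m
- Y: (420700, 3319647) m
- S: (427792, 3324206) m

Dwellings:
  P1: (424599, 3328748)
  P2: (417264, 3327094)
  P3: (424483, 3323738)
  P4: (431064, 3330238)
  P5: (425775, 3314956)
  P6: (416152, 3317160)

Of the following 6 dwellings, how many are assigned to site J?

1

P1 → S
P2 → Y
P3 → J
P4 → Z
P5 → C
P6 → Y
1 of the 6 goes to J.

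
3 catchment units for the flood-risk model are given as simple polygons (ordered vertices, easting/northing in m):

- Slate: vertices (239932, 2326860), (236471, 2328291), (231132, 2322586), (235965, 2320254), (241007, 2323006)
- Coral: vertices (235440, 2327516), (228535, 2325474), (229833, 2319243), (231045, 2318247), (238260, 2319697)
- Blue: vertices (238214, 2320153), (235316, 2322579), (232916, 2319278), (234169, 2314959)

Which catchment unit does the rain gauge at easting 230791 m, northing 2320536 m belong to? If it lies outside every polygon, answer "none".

Cast a ray rightward from (230791, 2320536). For each polygon, the edges (by vertex number in listed order) whose endpoints lie on opposite sides of northing = 2320536, where each meets that height, and whether that is right or left of the point:
Slate: 3–4 at easting≈235380.6 (right), 4–5 at easting≈236481.7 (right) → 2 crossings.
Coral: 2–3 at easting≈229563.7 (left), 5–1 at easting≈237957.4 (right) → 1 crossing.
Blue: 1–2 at easting≈237756.5 (right), 2–3 at easting≈233830.6 (right) → 2 crossings.
Only Coral has an odd count, so the point is inside Coral.

Coral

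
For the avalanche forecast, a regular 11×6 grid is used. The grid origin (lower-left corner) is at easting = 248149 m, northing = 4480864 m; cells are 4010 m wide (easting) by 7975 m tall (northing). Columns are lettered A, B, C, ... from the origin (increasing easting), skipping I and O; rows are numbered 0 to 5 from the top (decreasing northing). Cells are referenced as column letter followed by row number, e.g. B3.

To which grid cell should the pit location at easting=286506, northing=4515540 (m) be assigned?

Column index: ⌊(286506 − 248149) / 4010⌋ = ⌊9.565⌋ = 9 → column K
Row offset from origin: ⌊(4515540 − 4480864) / 7975⌋ = ⌊4.348⌋ = 4 → row 1 (counted from top)

K1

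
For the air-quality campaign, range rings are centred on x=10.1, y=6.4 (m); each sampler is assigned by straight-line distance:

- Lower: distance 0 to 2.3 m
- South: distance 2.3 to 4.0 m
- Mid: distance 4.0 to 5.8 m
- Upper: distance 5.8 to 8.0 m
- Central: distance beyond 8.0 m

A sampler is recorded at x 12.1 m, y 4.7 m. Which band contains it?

South

Distance = √((12.1−10.1)² + (4.7−6.4)²) = √(4.000 + 2.890) = 2.625 m.
2.3 ≤ 2.625 < 4.0 → South.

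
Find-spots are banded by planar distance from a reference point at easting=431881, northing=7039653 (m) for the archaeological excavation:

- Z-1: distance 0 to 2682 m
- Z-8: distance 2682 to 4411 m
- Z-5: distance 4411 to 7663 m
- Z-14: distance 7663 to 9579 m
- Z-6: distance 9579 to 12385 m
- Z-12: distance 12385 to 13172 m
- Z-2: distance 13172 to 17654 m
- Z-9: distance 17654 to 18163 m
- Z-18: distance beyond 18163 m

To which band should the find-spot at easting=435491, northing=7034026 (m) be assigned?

Distance = √((435491−431881)² + (7034026−7039653)²) = √(13032100.000 + 31663129.000) = 6685.449 m.
4411 ≤ 6685.449 < 7663 → Z-5.

Z-5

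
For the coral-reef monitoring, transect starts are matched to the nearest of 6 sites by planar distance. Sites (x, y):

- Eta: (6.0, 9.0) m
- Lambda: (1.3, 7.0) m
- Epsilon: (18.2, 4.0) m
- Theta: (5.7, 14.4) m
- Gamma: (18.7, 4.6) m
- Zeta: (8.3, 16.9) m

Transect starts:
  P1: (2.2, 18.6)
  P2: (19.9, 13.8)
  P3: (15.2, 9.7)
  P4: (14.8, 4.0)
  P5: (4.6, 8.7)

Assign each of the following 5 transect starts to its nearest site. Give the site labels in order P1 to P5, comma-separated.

Theta, Gamma, Gamma, Epsilon, Eta

P1 → Theta (d²=29.89)
P2 → Gamma (d²=86.08)
P3 → Gamma (d²=38.26)
P4 → Epsilon (d²=11.56)
P5 → Eta (d²=2.05)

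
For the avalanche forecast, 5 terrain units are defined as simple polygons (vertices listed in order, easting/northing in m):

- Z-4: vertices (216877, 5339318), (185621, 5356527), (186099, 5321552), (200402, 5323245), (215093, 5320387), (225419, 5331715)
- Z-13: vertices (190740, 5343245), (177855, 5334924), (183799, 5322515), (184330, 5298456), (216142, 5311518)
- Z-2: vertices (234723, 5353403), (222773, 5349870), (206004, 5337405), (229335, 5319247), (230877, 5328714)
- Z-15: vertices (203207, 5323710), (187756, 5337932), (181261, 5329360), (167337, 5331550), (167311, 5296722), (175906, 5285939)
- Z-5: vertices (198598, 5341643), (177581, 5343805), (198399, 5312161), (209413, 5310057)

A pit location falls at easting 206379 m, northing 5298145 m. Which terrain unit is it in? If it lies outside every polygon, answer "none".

none

Cast a ray rightward from (206379, 5298145). For each polygon, the edges (by vertex number in listed order) whose endpoints lie on opposite sides of northing = 5298145, where each meets that height, and whether that is right or left of the point:
Z-4: no edge straddles that height → 0 crossings.
Z-13: no edge straddles that height → 0 crossings.
Z-2: no edge straddles that height → 0 crossings.
Z-15: 4–5 at easting≈167312.1 (left), 6–1 at easting≈184728.5 (left) → 0 crossings.
Z-5: no edge straddles that height → 0 crossings.
All counts are even, so the point lies outside every listed polygon.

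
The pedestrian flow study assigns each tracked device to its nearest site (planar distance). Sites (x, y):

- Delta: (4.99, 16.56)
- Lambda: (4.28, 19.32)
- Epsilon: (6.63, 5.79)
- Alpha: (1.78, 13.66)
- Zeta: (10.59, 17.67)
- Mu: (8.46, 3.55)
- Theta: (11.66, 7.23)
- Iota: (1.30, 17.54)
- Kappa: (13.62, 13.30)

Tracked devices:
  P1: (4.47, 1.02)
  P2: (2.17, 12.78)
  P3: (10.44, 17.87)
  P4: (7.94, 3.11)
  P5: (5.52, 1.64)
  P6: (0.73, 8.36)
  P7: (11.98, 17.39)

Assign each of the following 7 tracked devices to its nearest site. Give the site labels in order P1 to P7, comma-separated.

Mu, Alpha, Zeta, Mu, Mu, Alpha, Zeta

P1 → Mu (d²=22.32)
P2 → Alpha (d²=0.93)
P3 → Zeta (d²=0.06)
P4 → Mu (d²=0.46)
P5 → Mu (d²=12.29)
P6 → Alpha (d²=29.19)
P7 → Zeta (d²=2.01)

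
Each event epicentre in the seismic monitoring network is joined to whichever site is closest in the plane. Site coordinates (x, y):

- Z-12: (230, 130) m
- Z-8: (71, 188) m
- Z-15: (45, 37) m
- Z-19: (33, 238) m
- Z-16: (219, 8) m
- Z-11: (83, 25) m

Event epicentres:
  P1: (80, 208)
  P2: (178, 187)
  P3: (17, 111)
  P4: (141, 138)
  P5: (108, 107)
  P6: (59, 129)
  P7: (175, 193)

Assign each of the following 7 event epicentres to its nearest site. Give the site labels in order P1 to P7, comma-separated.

Z-8, Z-12, Z-15, Z-8, Z-11, Z-8, Z-12

P1 → Z-8 (d²=481.00)
P2 → Z-12 (d²=5953.00)
P3 → Z-15 (d²=6260.00)
P4 → Z-8 (d²=7400.00)
P5 → Z-11 (d²=7349.00)
P6 → Z-8 (d²=3625.00)
P7 → Z-12 (d²=6994.00)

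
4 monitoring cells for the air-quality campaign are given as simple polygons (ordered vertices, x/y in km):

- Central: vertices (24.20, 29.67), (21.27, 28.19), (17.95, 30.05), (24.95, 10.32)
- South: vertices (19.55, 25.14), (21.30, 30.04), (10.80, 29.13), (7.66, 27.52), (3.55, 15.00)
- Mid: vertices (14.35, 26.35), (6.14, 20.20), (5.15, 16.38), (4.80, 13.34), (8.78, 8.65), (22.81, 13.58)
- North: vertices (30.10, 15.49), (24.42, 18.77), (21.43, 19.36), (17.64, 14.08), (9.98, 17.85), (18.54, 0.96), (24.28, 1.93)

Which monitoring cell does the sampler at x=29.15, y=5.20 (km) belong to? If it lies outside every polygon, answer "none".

none

Cast a ray rightward from (29.15, 5.20). For each polygon, the edges (by vertex number in listed order) whose endpoints lie on opposite sides of y = 5.20, where each meets that height, and whether that is right or left of the point:
Central: no edge straddles that height → 0 crossings.
South: no edge straddles that height → 0 crossings.
Mid: no edge straddles that height → 0 crossings.
North: 5–6 at x≈16.391 (left), 7–1 at x≈25.683 (left) → 0 crossings.
All counts are even, so the point lies outside every listed polygon.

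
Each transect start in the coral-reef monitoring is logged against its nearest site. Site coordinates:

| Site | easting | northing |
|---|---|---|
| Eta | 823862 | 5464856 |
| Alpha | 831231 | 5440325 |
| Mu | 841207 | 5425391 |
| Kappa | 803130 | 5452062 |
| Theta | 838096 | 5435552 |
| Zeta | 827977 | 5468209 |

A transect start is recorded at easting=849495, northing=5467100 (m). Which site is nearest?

Squared distances to each site:
Eta: 662086225.000; Alpha: 1050474321.000; Mu: 1808331625.000; Kappa: 2375854669.000; Theta: 1125213505.000; Zeta: 464254205.000.
Minimum at Zeta.

Zeta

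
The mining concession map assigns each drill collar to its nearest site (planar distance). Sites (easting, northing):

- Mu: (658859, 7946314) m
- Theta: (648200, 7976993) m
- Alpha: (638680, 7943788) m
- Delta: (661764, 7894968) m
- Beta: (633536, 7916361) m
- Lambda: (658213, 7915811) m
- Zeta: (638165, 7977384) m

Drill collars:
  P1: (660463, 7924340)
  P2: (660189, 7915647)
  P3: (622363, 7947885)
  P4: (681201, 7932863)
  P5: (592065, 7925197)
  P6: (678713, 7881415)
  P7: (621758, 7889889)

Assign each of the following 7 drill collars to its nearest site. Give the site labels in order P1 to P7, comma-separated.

Lambda, Lambda, Alpha, Mu, Beta, Delta, Beta

P1 → Lambda (d²=77806341.00)
P2 → Lambda (d²=3931472.00)
P3 → Alpha (d²=283029898.00)
P4 → Mu (d²=680094365.00)
P5 → Beta (d²=1797918737.00)
P6 → Delta (d²=470952410.00)
P7 → Beta (d²=839488068.00)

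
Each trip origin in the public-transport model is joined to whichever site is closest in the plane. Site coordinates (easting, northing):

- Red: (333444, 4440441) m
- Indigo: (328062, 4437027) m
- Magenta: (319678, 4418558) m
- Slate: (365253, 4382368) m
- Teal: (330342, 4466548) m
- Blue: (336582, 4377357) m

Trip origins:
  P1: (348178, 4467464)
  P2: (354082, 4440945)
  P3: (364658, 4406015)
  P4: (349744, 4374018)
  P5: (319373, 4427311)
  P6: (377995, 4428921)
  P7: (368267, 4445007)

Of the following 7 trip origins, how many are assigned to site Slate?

1

P1 → Teal
P2 → Red
P3 → Slate
P4 → Blue
P5 → Magenta
P6 → Red
P7 → Red
1 of the 7 goes to Slate.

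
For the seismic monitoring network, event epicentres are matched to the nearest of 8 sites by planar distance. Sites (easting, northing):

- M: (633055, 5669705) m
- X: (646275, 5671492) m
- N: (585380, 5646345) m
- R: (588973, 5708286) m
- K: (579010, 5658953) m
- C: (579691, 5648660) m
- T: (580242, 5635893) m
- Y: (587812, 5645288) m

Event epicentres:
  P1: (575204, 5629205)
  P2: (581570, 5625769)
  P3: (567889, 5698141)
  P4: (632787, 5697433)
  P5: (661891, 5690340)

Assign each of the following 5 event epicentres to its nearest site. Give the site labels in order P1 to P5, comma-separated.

T, T, R, M, X

P1 → T (d²=70110788.00)
P2 → T (d²=104258960.00)
P3 → R (d²=547456081.00)
P4 → M (d²=768913808.00)
P5 → X (d²=599106560.00)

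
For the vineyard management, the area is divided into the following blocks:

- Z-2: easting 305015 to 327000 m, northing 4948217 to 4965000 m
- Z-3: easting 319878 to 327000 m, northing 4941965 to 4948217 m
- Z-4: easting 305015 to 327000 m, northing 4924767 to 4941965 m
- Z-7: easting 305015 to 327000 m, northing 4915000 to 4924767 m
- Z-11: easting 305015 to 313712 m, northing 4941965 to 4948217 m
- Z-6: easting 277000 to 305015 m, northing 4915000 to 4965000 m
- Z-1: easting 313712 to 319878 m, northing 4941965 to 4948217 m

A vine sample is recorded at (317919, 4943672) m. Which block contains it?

Z-1

The point has easting = 317919 and northing = 4943672.
Only Z-1 satisfies 313712 ≤ easting ≤ 319878 and 4941965 ≤ northing ≤ 4948217.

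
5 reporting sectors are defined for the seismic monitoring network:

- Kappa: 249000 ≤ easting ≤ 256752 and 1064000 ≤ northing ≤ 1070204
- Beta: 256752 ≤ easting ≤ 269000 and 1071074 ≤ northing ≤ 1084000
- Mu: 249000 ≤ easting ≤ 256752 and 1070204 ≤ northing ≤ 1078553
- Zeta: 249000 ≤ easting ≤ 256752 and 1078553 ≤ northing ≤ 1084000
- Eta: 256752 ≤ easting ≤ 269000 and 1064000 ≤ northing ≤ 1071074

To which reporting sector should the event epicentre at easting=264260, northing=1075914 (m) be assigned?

The point has easting = 264260 and northing = 1075914.
Only Beta satisfies 256752 ≤ easting ≤ 269000 and 1071074 ≤ northing ≤ 1084000.

Beta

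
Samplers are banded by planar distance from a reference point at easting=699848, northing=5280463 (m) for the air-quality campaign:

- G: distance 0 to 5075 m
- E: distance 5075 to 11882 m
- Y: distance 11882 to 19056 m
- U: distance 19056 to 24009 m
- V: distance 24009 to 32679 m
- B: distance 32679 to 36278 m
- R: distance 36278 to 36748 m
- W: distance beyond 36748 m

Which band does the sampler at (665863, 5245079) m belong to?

Distance = √((665863−699848)² + (5245079−5280463)²) = √(1154980225.000 + 1252027456.000) = 49061.265 m.
36748 ≤ 49061.265 < ∞ → W.

W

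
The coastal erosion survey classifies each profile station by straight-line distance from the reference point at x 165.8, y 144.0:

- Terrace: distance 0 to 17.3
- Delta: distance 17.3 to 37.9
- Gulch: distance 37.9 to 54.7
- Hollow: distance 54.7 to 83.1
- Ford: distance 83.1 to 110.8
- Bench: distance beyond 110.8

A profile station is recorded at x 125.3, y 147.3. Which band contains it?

Gulch

Distance = √((125.3−165.8)² + (147.3−144.0)²) = √(1640.250 + 10.890) = 40.634.
37.9 ≤ 40.634 < 54.7 → Gulch.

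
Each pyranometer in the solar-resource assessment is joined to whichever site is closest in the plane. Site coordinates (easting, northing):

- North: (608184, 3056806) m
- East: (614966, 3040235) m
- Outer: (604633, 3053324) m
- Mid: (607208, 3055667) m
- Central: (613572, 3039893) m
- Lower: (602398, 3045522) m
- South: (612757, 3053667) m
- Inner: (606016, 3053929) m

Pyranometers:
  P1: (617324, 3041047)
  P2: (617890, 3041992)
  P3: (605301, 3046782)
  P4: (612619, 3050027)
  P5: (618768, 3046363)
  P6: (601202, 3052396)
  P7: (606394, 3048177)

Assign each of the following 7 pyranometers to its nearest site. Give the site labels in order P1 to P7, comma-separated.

East, East, Lower, South, East, Outer, Lower

P1 → East (d²=6219508.00)
P2 → East (d²=11636825.00)
P3 → Lower (d²=10015009.00)
P4 → South (d²=13268644.00)
P5 → East (d²=52007588.00)
P6 → Outer (d²=12632945.00)
P7 → Lower (d²=23017041.00)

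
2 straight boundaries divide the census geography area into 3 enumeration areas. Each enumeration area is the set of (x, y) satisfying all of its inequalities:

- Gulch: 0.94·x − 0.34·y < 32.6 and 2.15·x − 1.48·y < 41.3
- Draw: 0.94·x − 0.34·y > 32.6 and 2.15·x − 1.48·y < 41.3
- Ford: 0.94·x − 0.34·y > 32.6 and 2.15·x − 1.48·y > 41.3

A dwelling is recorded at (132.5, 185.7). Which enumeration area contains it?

0.94·132.5 − 0.34·185.7 = 61.412, which is > 32.6
2.15·132.5 − 1.48·185.7 = 10.039, which is < 41.3
This sign pattern matches Draw.

Draw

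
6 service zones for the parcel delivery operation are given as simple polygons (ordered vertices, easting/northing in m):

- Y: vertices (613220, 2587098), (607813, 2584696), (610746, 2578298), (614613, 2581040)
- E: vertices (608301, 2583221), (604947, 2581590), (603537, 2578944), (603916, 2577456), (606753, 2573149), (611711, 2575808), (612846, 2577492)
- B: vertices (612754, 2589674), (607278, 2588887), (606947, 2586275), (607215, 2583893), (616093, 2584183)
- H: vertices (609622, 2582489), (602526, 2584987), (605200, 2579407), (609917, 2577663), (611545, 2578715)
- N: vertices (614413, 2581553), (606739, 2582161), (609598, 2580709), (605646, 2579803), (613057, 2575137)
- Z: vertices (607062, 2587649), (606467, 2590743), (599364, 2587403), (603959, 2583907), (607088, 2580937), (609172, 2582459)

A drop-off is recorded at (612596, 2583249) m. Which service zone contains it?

Y

Cast a ray rightward from (612596, 2583249). For each polygon, the edges (by vertex number in listed order) whose endpoints lie on opposite sides of northing = 2583249, where each meets that height, and whether that is right or left of the point:
Y: 2–3 at easting≈608476.3 (left), 4–1 at easting≈614105.1 (right) → 1 crossing.
E: no edge straddles that height → 0 crossings.
B: no edge straddles that height → 0 crossings.
H: 1–2 at easting≈607463.1 (left), 2–3 at easting≈603358.9 (left) → 0 crossings.
N: no edge straddles that height → 0 crossings.
Z: 4–5 at easting≈604652.2 (left), 6–1 at easting≈608850.8 (left) → 0 crossings.
Only Y has an odd count, so the point is inside Y.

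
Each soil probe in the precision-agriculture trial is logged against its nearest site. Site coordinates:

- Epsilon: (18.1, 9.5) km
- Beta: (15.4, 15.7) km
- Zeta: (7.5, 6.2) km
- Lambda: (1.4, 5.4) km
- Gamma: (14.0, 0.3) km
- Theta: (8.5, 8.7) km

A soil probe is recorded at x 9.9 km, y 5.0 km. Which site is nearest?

Zeta

Squared distances to each site:
Epsilon: 87.490; Beta: 144.740; Zeta: 7.200; Lambda: 72.410; Gamma: 38.900; Theta: 15.650.
Minimum at Zeta.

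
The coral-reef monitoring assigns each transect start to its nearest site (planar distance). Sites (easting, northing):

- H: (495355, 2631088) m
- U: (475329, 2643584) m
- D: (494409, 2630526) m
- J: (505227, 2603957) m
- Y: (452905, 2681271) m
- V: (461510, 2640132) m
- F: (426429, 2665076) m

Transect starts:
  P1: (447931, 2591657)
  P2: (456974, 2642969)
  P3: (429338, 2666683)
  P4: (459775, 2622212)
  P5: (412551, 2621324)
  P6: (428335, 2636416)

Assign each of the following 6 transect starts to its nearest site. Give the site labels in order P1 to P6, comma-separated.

P1 → V (d²=2534214866.00)
P2 → V (d²=28623865.00)
P3 → F (d²=11044730.00)
P4 → V (d²=324136625.00)
P5 → F (d²=2106836388.00)
P6 → F (d²=825028436.00)

V, V, F, V, F, F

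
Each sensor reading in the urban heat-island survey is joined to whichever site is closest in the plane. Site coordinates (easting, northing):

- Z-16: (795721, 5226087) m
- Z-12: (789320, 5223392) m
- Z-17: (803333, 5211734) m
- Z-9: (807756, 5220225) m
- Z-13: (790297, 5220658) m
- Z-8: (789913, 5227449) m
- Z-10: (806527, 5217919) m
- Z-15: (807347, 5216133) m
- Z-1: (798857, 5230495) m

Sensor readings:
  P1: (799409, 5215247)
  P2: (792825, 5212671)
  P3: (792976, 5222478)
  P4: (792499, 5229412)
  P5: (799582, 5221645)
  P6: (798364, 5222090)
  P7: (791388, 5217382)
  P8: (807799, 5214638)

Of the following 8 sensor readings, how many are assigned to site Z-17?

1

P1 → Z-17
P2 → Z-13
P3 → Z-13
P4 → Z-8
P5 → Z-16
P6 → Z-16
P7 → Z-13
P8 → Z-15
1 of the 8 goes to Z-17.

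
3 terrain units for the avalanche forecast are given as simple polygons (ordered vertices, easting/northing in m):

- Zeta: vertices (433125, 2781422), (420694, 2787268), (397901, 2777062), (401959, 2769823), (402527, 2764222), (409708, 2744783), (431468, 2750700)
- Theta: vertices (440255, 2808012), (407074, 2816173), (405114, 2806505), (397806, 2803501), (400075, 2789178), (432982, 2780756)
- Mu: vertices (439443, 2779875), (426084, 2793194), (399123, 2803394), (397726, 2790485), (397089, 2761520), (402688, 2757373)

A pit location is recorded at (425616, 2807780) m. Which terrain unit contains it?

Cast a ray rightward from (425616, 2807780). For each polygon, the edges (by vertex number in listed order) whose endpoints lie on opposite sides of northing = 2807780, where each meets that height, and whether that is right or left of the point:
Zeta: no edge straddles that height → 0 crossings.
Theta: 2–3 at easting≈405372.5 (left), 6–1 at easting≈440193.1 (right) → 1 crossing.
Mu: no edge straddles that height → 0 crossings.
Only Theta has an odd count, so the point is inside Theta.

Theta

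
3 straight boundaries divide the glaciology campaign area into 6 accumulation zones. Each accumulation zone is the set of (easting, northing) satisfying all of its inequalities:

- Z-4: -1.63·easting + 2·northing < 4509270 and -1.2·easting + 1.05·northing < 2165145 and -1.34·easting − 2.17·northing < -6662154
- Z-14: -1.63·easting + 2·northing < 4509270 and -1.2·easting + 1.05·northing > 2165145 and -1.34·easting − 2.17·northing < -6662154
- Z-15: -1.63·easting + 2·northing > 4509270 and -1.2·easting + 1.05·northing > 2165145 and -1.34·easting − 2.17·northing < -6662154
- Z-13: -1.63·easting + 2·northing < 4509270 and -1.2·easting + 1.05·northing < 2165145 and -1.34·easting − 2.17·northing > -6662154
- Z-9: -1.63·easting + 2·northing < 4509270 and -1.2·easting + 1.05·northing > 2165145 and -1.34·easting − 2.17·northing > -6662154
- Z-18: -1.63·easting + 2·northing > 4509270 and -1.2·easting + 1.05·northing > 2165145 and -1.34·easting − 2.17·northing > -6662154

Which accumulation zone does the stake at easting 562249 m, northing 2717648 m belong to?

Z-18

-1.63·562249 + 2·2717648 = 4518830.130, which is > 4509270
-1.2·562249 + 1.05·2717648 = 2178831.600, which is > 2165145
-1.34·562249 − 2.17·2717648 = -6650709.820, which is > -6662154
This sign pattern matches Z-18.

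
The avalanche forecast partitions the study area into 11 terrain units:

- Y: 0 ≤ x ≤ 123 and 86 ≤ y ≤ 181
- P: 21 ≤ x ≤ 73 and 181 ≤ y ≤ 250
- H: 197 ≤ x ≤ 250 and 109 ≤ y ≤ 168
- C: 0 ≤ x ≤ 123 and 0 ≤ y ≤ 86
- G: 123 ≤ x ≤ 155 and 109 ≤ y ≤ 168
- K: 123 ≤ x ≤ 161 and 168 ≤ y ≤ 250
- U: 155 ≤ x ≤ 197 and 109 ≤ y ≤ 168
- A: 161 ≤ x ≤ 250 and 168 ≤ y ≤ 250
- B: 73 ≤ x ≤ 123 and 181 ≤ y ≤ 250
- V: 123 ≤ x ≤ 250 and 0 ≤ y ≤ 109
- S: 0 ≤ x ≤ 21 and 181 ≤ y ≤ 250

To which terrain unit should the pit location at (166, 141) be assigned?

The point has x = 166 and y = 141.
Only U satisfies 155 ≤ x ≤ 197 and 109 ≤ y ≤ 168.

U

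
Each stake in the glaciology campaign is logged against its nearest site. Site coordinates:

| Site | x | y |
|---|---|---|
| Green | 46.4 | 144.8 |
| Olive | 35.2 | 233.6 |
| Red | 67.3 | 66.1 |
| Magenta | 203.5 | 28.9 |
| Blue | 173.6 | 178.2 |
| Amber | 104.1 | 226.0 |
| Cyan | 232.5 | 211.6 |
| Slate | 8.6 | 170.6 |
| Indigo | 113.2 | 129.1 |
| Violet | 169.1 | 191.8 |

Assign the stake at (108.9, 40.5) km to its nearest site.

Squared distances to each site:
Green: 14784.740; Olive: 42719.300; Red: 2385.920; Magenta: 9083.720; Blue: 23147.380; Amber: 34433.290; Cyan: 44552.170; Slate: 26986.100; Indigo: 7868.450; Violet: 26515.730.
Minimum at Red.

Red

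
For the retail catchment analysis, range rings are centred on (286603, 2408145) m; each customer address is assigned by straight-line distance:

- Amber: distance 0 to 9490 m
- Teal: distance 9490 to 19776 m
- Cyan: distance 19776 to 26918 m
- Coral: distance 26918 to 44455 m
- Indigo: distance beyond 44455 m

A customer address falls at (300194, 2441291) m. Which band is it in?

Coral

Distance = √((300194−286603)² + (2441291−2408145)²) = √(184715281.000 + 1098657316.000) = 35824.190 m.
26918 ≤ 35824.190 < 44455 → Coral.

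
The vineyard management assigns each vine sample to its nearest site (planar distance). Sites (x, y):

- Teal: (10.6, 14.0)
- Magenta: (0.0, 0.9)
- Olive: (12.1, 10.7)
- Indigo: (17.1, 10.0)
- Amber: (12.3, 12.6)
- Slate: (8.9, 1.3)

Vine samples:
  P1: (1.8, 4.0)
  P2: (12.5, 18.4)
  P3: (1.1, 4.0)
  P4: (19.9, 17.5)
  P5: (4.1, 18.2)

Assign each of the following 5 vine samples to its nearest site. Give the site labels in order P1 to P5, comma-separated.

Magenta, Teal, Magenta, Indigo, Teal

P1 → Magenta (d²=12.85)
P2 → Teal (d²=22.97)
P3 → Magenta (d²=10.82)
P4 → Indigo (d²=64.09)
P5 → Teal (d²=59.89)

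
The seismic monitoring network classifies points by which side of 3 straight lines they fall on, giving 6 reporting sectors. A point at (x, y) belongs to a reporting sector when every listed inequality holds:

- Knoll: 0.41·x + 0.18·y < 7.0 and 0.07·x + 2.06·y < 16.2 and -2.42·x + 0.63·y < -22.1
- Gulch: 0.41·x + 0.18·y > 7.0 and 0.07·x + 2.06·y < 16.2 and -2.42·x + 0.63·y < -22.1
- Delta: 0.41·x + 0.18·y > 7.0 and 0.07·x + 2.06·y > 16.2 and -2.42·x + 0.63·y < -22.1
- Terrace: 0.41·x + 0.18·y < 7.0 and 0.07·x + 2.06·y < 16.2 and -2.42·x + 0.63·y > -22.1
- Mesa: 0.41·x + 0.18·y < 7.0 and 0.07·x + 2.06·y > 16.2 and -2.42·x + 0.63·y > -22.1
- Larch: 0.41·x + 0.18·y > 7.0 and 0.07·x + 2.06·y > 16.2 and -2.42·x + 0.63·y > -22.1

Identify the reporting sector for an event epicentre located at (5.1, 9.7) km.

0.41·5.1 + 0.18·9.7 = 3.837, which is < 7.0
0.07·5.1 + 2.06·9.7 = 20.339, which is > 16.2
-2.42·5.1 + 0.63·9.7 = -6.231, which is > -22.1
This sign pattern matches Mesa.

Mesa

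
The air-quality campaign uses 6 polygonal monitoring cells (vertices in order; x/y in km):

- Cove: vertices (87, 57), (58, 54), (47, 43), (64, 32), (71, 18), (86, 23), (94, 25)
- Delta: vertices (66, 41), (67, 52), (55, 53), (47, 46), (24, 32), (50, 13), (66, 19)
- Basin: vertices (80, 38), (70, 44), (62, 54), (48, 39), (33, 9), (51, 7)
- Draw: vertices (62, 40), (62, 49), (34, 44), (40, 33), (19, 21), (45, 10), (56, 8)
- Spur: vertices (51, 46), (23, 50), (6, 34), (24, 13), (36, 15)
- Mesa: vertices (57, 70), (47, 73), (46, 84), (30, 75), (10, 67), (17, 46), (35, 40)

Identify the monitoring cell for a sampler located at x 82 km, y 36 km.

Cove

Cast a ray rightward from (82, 36). For each polygon, the edges (by vertex number in listed order) whose endpoints lie on opposite sides of y = 36, where each meets that height, and whether that is right or left of the point:
Cove: 3–4 at x≈57.8 (left), 7–1 at x≈91.6 (right) → 1 crossing.
Delta: 4–5 at x≈30.6 (left), 7–1 at x≈66.0 (left) → 0 crossings.
Basin: 4–5 at x≈46.5 (left), 6–1 at x≈78.1 (left) → 0 crossings.
Draw: 3–4 at x≈38.4 (left), 7–1 at x≈61.2 (left) → 0 crossings.
Spur: 2–3 at x≈8.1 (left), 5–1 at x≈46.2 (left) → 0 crossings.
Mesa: no edge straddles that height → 0 crossings.
Only Cove has an odd count, so the point is inside Cove.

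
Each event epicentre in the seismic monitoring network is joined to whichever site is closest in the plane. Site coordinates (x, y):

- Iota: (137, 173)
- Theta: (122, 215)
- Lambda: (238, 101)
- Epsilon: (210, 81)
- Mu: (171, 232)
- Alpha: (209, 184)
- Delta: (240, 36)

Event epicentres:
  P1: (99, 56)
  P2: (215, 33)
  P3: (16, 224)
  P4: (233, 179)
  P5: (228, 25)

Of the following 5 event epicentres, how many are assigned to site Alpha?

P1 → Epsilon
P2 → Delta
P3 → Theta
P4 → Alpha
P5 → Delta
1 of the 5 goes to Alpha.

1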